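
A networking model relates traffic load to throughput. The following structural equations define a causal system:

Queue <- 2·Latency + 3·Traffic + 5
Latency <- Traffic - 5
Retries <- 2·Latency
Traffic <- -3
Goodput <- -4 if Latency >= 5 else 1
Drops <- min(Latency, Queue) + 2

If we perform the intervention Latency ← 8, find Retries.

do(Latency=8) replaces the equation Latency <- Traffic - 5 with the constant Latency = 8.
Retries = 2·Latency  [with Latency=8]  = 16

16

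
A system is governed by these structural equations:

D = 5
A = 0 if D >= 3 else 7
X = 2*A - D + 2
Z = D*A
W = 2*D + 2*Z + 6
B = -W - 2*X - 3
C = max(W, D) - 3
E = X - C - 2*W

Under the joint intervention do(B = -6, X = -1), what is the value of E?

Setting B = -6, X = -1 by intervention discards those variables' equations.
A = 0 if D >= 3 else 7  [with D=5]  = 0
Z = D*A  [with D=5, A=0]  = 0
W = 2*D + 2*Z + 6  [with D=5, Z=0]  = 16
C = max(W, D) - 3  [with W=16, D=5]  = 13
E = X - C - 2*W  [with X=-1, C=13, W=16]  = -46

-46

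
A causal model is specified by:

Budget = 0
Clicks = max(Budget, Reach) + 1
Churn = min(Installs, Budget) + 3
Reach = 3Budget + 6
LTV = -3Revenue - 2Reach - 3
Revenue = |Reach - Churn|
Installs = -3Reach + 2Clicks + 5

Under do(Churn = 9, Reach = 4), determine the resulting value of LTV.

Setting Churn = 9, Reach = 4 by intervention discards those variables' equations.
Revenue = |Reach - Churn|  [with Reach=4, Churn=9]  = 5
LTV = -3Revenue - 2Reach - 3  [with Revenue=5, Reach=4]  = -26

-26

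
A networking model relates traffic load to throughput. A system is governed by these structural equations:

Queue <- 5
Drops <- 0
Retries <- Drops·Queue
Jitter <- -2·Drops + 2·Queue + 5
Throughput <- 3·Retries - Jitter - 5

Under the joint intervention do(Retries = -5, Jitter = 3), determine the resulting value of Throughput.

-23

Setting Retries = -5, Jitter = 3 by intervention discards those variables' equations.
Throughput = 3·Retries - Jitter - 5  [with Retries=-5, Jitter=3]  = -23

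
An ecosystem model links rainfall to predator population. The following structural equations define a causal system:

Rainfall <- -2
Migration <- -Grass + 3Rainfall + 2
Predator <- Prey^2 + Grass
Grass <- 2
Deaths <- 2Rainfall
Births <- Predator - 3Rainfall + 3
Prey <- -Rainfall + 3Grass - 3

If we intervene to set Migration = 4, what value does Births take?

36

The intervention breaks the incoming arrows to Migration: Migration <- -Grass + 3Rainfall + 2 no longer applies, and Migration = 4.
Births is not downstream of the intervention, so its value is determined by the original equations.
Prey = -Rainfall + 3Grass - 3  [with Rainfall=-2, Grass=2]  = 5
Predator = Prey^2 + Grass  [with Prey=5, Grass=2]  = 27
Births = Predator - 3Rainfall + 3  [with Predator=27, Rainfall=-2]  = 36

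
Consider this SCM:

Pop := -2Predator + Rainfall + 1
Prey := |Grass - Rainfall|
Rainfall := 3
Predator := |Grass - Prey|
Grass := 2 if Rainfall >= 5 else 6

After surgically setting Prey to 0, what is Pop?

do(Prey=0) replaces the equation Prey := |Grass - Rainfall| with the constant Prey = 0.
Grass = 2 if Rainfall >= 5 else 6  [with Rainfall=3]  = 6
Predator = |Grass - Prey|  [with Grass=6, Prey=0]  = 6
Pop = -2Predator + Rainfall + 1  [with Predator=6, Rainfall=3]  = -8

-8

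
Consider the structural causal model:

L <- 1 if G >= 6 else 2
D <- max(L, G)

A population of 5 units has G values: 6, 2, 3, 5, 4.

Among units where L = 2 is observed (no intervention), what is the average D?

3.5

E[D|L=2] averages over only the 4 units with L=2 (G = 2, 3, 5, 4): D = 2, 3, 5, 4, mean 3.5.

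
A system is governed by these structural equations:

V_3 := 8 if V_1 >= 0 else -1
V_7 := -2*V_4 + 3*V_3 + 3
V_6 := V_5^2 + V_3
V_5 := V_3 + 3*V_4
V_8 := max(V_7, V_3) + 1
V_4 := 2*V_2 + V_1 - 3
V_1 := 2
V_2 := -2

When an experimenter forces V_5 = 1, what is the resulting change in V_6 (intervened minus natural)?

The intervention breaks the incoming arrows to V_5: V_5 := V_3 + 3*V_4 no longer applies, and V_5 = 1.
V_3 = 8 if V_1 >= 0 else -1  [with V_1=2]  = 8
V_6 = V_5^2 + V_3  [with V_5=1, V_3=8]  = 9
Without intervention: V_3 = 8 if V_1 >= 0 else -1  [with V_1=2]  = 8; V_4 = 2*V_2 + V_1 - 3  [with V_2=-2, V_1=2]  = -5; V_5 = V_3 + 3*V_4  [with V_3=8, V_4=-5]  = -7; V_6 = V_5^2 + V_3  [with V_5=-7, V_3=8]  = 57.
Change = 9 − 57 = -48.

-48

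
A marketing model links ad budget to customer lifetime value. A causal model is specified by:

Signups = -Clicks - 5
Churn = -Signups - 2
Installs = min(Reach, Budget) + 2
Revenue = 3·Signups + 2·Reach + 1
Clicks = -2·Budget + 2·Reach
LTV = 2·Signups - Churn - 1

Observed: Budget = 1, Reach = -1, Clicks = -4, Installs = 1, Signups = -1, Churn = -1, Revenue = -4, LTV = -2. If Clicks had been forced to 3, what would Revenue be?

-25

The intervention breaks the incoming arrows to Clicks: Clicks = -2·Budget + 2·Reach no longer applies, and Clicks = 3.
Signups = -Clicks - 5  [with Clicks=3]  = -8
Revenue = 3·Signups + 2·Reach + 1  [with Signups=-8, Reach=-1]  = -25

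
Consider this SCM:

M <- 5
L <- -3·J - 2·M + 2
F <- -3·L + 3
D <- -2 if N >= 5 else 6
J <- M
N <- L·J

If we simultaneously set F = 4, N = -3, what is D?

6

Setting F = 4, N = -3 by intervention discards those variables' equations.
D = -2 if N >= 5 else 6  [with N=-3]  = 6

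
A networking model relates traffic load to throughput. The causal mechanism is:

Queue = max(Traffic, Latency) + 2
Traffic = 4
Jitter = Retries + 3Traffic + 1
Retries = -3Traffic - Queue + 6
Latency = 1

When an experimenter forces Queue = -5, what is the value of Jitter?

do(Queue=-5) replaces the equation Queue = max(Traffic, Latency) + 2 with the constant Queue = -5.
Retries = -3Traffic - Queue + 6  [with Traffic=4, Queue=-5]  = -1
Jitter = Retries + 3Traffic + 1  [with Retries=-1, Traffic=4]  = 12

12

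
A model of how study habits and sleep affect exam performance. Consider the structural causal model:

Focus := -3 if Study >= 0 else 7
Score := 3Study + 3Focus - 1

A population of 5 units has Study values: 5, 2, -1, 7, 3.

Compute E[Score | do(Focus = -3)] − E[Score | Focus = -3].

Under do(Focus=-3), Focus's equation is replaced by Focus=-3 for every unit. Per-unit Score: 5, -4, -13, 11, -1. Mean = -0.4.
E[Score|Focus=-3] averages over only the 4 units with Focus=-3 (Study = 5, 2, 7, 3): Score = 5, -4, 11, -1, mean 2.75.
Difference = -0.4 − 2.75 = -3.15.

-3.15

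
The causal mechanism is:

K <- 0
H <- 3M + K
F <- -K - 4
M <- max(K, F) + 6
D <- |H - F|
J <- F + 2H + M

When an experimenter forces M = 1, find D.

do(M=1) replaces the equation M <- max(K, F) + 6 with the constant M = 1.
F = -K - 4  [with K=0]  = -4
H = 3M + K  [with M=1, K=0]  = 3
D = |H - F|  [with H=3, F=-4]  = 7

7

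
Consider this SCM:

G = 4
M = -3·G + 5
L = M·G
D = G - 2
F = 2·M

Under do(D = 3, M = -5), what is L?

Setting D = 3, M = -5 by intervention discards those variables' equations.
L = M·G  [with M=-5, G=4]  = -20

-20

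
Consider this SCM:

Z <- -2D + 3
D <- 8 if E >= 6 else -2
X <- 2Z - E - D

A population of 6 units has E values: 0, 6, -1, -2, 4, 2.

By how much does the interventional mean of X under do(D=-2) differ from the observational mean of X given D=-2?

-0.9

The intervention sets D=-2 in all 6 units regardless of E. Recomputing X per unit gives 16, 10, 17, 18, 12, 14; average 14.5.
Observing D=-2 restricts to units where D's equation naturally yields -2: E ∈ {0, -1, -2, 4, 2}. In that subpopulation X = 16, 17, 18, 12, 14, mean 15.4.
Difference = 14.5 − 15.4 = -0.9.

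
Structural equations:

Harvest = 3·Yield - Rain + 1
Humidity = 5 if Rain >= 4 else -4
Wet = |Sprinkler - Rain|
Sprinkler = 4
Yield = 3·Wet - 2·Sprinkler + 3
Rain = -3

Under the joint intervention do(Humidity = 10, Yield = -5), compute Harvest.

-11

The joint intervention fixes Humidity = 10, Yield = -5, removing each variable's own equation.
Harvest = 3·Yield - Rain + 1  [with Yield=-5, Rain=-3]  = -11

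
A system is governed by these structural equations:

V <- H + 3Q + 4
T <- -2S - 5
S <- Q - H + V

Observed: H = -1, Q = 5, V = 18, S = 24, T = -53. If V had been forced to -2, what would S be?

The intervention breaks the incoming arrows to V: V <- H + 3Q + 4 no longer applies, and V = -2.
S = Q - H + V  [with Q=5, H=-1, V=-2]  = 4

4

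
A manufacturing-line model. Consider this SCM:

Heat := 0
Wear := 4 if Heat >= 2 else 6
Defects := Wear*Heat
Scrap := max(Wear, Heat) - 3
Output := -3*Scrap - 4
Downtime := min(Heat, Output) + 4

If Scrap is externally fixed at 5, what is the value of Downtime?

-15

Under do(Scrap=5), the mechanism Scrap := max(Wear, Heat) - 3 is discarded; Scrap is fixed at 5.
Output = -3*Scrap - 4  [with Scrap=5]  = -19
Downtime = min(Heat, Output) + 4  [with Heat=0, Output=-19]  = -15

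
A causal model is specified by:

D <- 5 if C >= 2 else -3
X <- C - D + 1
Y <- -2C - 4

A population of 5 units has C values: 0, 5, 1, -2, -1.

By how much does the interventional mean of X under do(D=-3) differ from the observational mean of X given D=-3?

1.1

do(D=-3) breaks D's dependence on C. With D=-3 fixed, X across the units is 4, 9, 5, 2, 3, mean 4.6.
Conditioning on D=-3 selects the 4 unit(s) with C ∈ {0, 1, -2, -1}. Their X values: 4, 5, 2, 3. Mean = 3.5.
Difference = 4.6 − 3.5 = 1.1.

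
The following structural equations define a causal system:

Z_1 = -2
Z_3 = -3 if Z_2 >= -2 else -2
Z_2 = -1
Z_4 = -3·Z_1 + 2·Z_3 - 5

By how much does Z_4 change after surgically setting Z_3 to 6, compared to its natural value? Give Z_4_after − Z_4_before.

The intervention breaks the incoming arrows to Z_3: Z_3 = -3 if Z_2 >= -2 else -2 no longer applies, and Z_3 = 6.
Z_4 = -3·Z_1 + 2·Z_3 - 5  [with Z_1=-2, Z_3=6]  = 13
Without intervention: Z_3 = -3 if Z_2 >= -2 else -2  [with Z_2=-1]  = -3; Z_4 = -3·Z_1 + 2·Z_3 - 5  [with Z_1=-2, Z_3=-3]  = -5.
Change = 13 − (-5) = 18.

18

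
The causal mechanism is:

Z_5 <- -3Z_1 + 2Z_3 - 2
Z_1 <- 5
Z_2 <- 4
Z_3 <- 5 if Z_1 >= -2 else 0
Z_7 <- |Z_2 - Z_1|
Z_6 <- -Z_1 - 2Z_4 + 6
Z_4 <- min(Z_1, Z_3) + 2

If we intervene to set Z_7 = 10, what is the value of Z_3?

5

Intervening sets Z_7 = 10 and removes its equation (Z_7 <- |Z_2 - Z_1|).
Z_3 is not downstream of the intervention, so its value is determined by the original equations.
Z_3 = 5 if Z_1 >= -2 else 0  [with Z_1=5]  = 5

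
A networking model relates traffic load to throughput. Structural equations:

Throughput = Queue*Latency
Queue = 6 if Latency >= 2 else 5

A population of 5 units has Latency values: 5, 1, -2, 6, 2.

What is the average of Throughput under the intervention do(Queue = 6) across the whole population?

do(Queue=6) breaks Queue's dependence on Latency. With Queue=6 fixed, Throughput across the units is 30, 6, -12, 36, 12, mean 14.4.

14.4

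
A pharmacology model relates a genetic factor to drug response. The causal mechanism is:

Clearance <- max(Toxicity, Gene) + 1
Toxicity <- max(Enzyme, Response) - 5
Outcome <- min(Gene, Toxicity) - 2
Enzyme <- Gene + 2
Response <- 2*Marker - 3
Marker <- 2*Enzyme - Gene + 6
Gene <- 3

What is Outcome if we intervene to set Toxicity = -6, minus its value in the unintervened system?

-9

Under do(Toxicity=-6), the mechanism Toxicity <- max(Enzyme, Response) - 5 is discarded; Toxicity is fixed at -6.
Outcome = min(Gene, Toxicity) - 2  [with Gene=3, Toxicity=-6]  = -8
Without intervention: Enzyme = Gene + 2  [with Gene=3]  = 5; Marker = 2*Enzyme - Gene + 6  [with Enzyme=5, Gene=3]  = 13; Response = 2*Marker - 3  [with Marker=13]  = 23; Toxicity = max(Enzyme, Response) - 5  [with Enzyme=5, Response=23]  = 18; Outcome = min(Gene, Toxicity) - 2  [with Gene=3, Toxicity=18]  = 1.
Change = -8 − 1 = -9.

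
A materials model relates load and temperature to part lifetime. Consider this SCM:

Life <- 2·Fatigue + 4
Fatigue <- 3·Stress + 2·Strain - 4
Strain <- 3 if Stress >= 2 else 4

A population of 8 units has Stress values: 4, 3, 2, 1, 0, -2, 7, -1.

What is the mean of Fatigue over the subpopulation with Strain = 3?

E[Fatigue|Strain=3] averages over only the 4 units with Strain=3 (Stress = 4, 3, 2, 7): Fatigue = 14, 11, 8, 23, mean 14.

14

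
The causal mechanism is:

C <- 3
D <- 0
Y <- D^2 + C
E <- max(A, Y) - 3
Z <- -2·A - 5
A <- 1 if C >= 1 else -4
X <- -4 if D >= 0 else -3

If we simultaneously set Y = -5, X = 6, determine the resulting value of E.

Setting Y = -5, X = 6 by intervention discards those variables' equations.
A = 1 if C >= 1 else -4  [with C=3]  = 1
E = max(A, Y) - 3  [with A=1, Y=-5]  = -2

-2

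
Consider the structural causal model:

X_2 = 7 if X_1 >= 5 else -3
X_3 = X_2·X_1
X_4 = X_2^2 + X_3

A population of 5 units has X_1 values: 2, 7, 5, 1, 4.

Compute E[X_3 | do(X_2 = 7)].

26.6

do(X_2=7) breaks X_2's dependence on X_1. With X_2=7 fixed, X_3 across the units is 14, 49, 35, 7, 28, mean 26.6.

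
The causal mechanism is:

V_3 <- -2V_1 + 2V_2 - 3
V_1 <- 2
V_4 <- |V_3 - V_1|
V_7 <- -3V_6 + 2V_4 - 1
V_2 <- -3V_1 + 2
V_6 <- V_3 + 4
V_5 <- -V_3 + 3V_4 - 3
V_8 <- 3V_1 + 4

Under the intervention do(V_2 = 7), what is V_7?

-24

Under do(V_2=7), the mechanism V_2 <- -3V_1 + 2 is discarded; V_2 is fixed at 7.
V_3 = -2V_1 + 2V_2 - 3  [with V_1=2, V_2=7]  = 7
V_4 = |V_3 - V_1|  [with V_3=7, V_1=2]  = 5
V_6 = V_3 + 4  [with V_3=7]  = 11
V_7 = -3V_6 + 2V_4 - 1  [with V_6=11, V_4=5]  = -24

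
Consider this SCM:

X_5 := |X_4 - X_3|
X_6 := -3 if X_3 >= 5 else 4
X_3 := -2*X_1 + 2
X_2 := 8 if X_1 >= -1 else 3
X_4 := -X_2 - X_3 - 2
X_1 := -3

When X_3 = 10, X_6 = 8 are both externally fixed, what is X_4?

-15

Setting X_3 = 10, X_6 = 8 by intervention discards those variables' equations.
X_2 = 8 if X_1 >= -1 else 3  [with X_1=-3]  = 3
X_4 = -X_2 - X_3 - 2  [with X_2=3, X_3=10]  = -15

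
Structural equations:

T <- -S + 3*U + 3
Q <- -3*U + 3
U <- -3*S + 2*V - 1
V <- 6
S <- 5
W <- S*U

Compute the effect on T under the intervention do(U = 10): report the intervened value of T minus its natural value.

The intervention breaks the incoming arrows to U: U <- -3*S + 2*V - 1 no longer applies, and U = 10.
T = -S + 3*U + 3  [with S=5, U=10]  = 28
Without intervention: U = -3*S + 2*V - 1  [with S=5, V=6]  = -4; T = -S + 3*U + 3  [with S=5, U=-4]  = -14.
Change = 28 − (-14) = 42.

42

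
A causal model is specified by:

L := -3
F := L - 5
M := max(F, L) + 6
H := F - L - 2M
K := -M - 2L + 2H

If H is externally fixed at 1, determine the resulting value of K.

Intervening sets H = 1 and removes its equation (H := F - L - 2M).
F = L - 5  [with L=-3]  = -8
M = max(F, L) + 6  [with F=-8, L=-3]  = 3
K = -M - 2L + 2H  [with M=3, L=-3, H=1]  = 5

5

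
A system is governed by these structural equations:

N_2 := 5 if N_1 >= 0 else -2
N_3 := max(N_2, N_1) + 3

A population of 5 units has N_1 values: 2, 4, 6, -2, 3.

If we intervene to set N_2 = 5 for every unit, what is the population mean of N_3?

8.2

Every unit gets N_2=5 under the intervention. N_3 values become 8, 8, 9, 8, 8; E[N_3|do(N_2=5)] = 8.2.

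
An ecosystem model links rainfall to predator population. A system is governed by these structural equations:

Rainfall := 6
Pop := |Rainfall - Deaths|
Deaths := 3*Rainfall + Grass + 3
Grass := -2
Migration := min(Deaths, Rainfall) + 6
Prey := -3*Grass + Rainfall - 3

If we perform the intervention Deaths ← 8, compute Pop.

Under do(Deaths=8), the mechanism Deaths := 3*Rainfall + Grass + 3 is discarded; Deaths is fixed at 8.
Pop = |Rainfall - Deaths|  [with Rainfall=6, Deaths=8]  = 2

2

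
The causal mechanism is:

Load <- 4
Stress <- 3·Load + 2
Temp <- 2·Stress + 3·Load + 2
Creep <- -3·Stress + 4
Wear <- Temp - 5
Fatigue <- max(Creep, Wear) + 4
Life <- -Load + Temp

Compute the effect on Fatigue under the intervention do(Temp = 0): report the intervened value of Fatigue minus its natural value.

-42

The intervention breaks the incoming arrows to Temp: Temp <- 2·Stress + 3·Load + 2 no longer applies, and Temp = 0.
Stress = 3·Load + 2  [with Load=4]  = 14
Creep = -3·Stress + 4  [with Stress=14]  = -38
Wear = Temp - 5  [with Temp=0]  = -5
Fatigue = max(Creep, Wear) + 4  [with Creep=-38, Wear=-5]  = -1
Without intervention: Stress = 3·Load + 2  [with Load=4]  = 14; Temp = 2·Stress + 3·Load + 2  [with Stress=14, Load=4]  = 42; Creep = -3·Stress + 4  [with Stress=14]  = -38; Wear = Temp - 5  [with Temp=42]  = 37; Fatigue = max(Creep, Wear) + 4  [with Creep=-38, Wear=37]  = 41.
Change = -1 − 41 = -42.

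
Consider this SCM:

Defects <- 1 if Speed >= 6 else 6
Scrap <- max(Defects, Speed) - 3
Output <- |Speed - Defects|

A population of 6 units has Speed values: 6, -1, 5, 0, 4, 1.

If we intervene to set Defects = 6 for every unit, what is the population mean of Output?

The intervention sets Defects=6 in all 6 units regardless of Speed. Recomputing Output per unit gives 0, 7, 1, 6, 2, 5; average 3.5.

3.5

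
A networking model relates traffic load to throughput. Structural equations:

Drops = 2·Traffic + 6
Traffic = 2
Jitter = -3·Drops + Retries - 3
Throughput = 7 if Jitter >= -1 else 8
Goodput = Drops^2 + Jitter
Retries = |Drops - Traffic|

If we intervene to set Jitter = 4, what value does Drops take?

The intervention breaks the incoming arrows to Jitter: Jitter = -3·Drops + Retries - 3 no longer applies, and Jitter = 4.
Since Drops is not a descendant of the intervened variable, it is unaffected.
Drops = 2·Traffic + 6  [with Traffic=2]  = 10

10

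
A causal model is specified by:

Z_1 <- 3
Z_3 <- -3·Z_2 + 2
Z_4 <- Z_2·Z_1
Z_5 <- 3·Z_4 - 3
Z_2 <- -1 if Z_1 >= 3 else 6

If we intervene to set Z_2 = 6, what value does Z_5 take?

51

do(Z_2=6) replaces the equation Z_2 <- -1 if Z_1 >= 3 else 6 with the constant Z_2 = 6.
Z_4 = Z_2·Z_1  [with Z_2=6, Z_1=3]  = 18
Z_5 = 3·Z_4 - 3  [with Z_4=18]  = 51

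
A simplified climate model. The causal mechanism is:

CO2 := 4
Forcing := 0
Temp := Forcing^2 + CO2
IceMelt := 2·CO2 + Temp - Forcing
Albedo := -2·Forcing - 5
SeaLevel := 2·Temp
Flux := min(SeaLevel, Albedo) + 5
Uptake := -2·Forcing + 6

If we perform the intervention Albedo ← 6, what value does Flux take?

Under do(Albedo=6), the mechanism Albedo := -2·Forcing - 5 is discarded; Albedo is fixed at 6.
Temp = Forcing^2 + CO2  [with Forcing=0, CO2=4]  = 4
SeaLevel = 2·Temp  [with Temp=4]  = 8
Flux = min(SeaLevel, Albedo) + 5  [with SeaLevel=8, Albedo=6]  = 11

11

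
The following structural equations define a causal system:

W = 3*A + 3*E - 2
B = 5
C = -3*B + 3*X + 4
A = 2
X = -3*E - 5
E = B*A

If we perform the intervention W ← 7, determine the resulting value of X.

-35

Intervening sets W = 7 and removes its equation (W = 3*A + 3*E - 2).
No directed path runs from W to X, so X keeps its natural value.
E = B*A  [with B=5, A=2]  = 10
X = -3*E - 5  [with E=10]  = -35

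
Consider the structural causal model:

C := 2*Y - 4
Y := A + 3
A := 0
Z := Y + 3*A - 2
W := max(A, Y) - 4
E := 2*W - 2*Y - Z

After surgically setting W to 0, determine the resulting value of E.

The intervention breaks the incoming arrows to W: W := max(A, Y) - 4 no longer applies, and W = 0.
Y = A + 3  [with A=0]  = 3
Z = Y + 3*A - 2  [with Y=3, A=0]  = 1
E = 2*W - 2*Y - Z  [with W=0, Y=3, Z=1]  = -7

-7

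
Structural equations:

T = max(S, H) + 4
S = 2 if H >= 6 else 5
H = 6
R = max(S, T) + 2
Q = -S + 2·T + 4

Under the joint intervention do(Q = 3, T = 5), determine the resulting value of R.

Under do(Q = 3, T = 5), each intervened variable's structural equation is replaced by its fixed value.
S = 2 if H >= 6 else 5  [with H=6]  = 2
R = max(S, T) + 2  [with S=2, T=5]  = 7

7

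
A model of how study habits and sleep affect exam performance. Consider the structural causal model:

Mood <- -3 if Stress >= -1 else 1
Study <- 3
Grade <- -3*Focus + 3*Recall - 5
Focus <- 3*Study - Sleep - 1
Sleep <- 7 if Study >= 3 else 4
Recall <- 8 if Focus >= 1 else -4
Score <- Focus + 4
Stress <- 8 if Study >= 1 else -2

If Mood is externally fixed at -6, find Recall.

8

Intervening sets Mood = -6 and removes its equation (Mood <- -3 if Stress >= -1 else 1).
No directed path runs from Mood to Recall, so Recall keeps its natural value.
Sleep = 7 if Study >= 3 else 4  [with Study=3]  = 7
Focus = 3*Study - Sleep - 1  [with Study=3, Sleep=7]  = 1
Recall = 8 if Focus >= 1 else -4  [with Focus=1]  = 8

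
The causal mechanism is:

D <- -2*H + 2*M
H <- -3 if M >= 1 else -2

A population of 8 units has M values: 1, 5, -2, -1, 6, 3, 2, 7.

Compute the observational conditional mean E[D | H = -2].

1

Conditioning on H=-2 selects the 2 unit(s) with M ∈ {-2, -1}. Their D values: 0, 2. Mean = 1.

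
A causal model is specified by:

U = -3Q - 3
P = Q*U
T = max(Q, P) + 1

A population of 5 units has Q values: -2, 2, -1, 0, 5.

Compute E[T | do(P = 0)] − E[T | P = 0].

Every unit gets P=0 under the intervention. T values become 1, 3, 1, 1, 6; E[T|do(P=0)] = 2.4.
E[T|P=0] averages over only the 2 units with P=0 (Q = -1, 0): T = 1, 1, mean 1.
Difference = 2.4 − 1 = 1.4.

1.4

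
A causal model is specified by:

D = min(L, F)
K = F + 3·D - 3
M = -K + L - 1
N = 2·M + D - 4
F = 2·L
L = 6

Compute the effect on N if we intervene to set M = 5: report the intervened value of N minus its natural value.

54

The intervention breaks the incoming arrows to M: M = -K + L - 1 no longer applies, and M = 5.
F = 2·L  [with L=6]  = 12
D = min(L, F)  [with L=6, F=12]  = 6
N = 2·M + D - 4  [with M=5, D=6]  = 12
Without intervention: F = 2·L  [with L=6]  = 12; D = min(L, F)  [with L=6, F=12]  = 6; K = F + 3·D - 3  [with F=12, D=6]  = 27; M = -K + L - 1  [with K=27, L=6]  = -22; N = 2·M + D - 4  [with M=-22, D=6]  = -42.
Change = 12 − (-42) = 54.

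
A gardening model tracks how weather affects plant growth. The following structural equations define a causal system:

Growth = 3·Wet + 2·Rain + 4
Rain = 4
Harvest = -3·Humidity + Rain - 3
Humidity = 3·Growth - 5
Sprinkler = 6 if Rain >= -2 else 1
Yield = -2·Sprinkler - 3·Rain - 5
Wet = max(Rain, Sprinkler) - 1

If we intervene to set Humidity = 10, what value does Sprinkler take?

Under do(Humidity=10), the mechanism Humidity = 3·Growth - 5 is discarded; Humidity is fixed at 10.
No directed path runs from Humidity to Sprinkler, so Sprinkler keeps its natural value.
Sprinkler = 6 if Rain >= -2 else 1  [with Rain=4]  = 6

6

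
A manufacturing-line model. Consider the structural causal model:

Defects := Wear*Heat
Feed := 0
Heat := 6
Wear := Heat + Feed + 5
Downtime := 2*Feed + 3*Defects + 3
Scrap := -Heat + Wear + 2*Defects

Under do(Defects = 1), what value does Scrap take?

Intervening sets Defects = 1 and removes its equation (Defects := Wear*Heat).
Wear = Heat + Feed + 5  [with Heat=6, Feed=0]  = 11
Scrap = -Heat + Wear + 2*Defects  [with Heat=6, Wear=11, Defects=1]  = 7

7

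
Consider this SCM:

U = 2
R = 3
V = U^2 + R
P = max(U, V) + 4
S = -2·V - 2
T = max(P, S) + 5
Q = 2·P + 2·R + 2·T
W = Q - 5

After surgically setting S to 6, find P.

The intervention breaks the incoming arrows to S: S = -2·V - 2 no longer applies, and S = 6.
Since P is not a descendant of the intervened variable, it is unaffected.
V = U^2 + R  [with U=2, R=3]  = 7
P = max(U, V) + 4  [with U=2, V=7]  = 11

11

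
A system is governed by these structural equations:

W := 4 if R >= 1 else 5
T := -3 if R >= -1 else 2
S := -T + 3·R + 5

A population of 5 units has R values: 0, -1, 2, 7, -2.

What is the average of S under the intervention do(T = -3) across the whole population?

Every unit gets T=-3 under the intervention. S values become 8, 5, 14, 29, 2; E[S|do(T=-3)] = 11.6.

11.6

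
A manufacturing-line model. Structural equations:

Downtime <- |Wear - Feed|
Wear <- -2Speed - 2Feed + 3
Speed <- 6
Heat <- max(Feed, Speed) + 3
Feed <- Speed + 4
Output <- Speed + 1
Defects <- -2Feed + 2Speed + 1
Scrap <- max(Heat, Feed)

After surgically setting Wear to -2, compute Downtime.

12

do(Wear=-2) replaces the equation Wear <- -2Speed - 2Feed + 3 with the constant Wear = -2.
Feed = Speed + 4  [with Speed=6]  = 10
Downtime = |Wear - Feed|  [with Wear=-2, Feed=10]  = 12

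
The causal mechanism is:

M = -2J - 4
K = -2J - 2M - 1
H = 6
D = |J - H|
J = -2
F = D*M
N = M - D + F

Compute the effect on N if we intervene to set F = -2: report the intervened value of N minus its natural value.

-2

Under do(F=-2), the mechanism F = D*M is discarded; F is fixed at -2.
M = -2J - 4  [with J=-2]  = 0
D = |J - H|  [with J=-2, H=6]  = 8
N = M - D + F  [with M=0, D=8, F=-2]  = -10
Without intervention: M = -2J - 4  [with J=-2]  = 0; D = |J - H|  [with J=-2, H=6]  = 8; F = D*M  [with D=8, M=0]  = 0; N = M - D + F  [with M=0, D=8, F=0]  = -8.
Change = -10 − (-8) = -2.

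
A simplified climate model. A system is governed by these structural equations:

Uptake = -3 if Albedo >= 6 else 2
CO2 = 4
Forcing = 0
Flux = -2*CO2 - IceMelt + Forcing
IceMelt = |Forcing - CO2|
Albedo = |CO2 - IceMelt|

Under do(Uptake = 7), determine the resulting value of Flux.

-12

do(Uptake=7) replaces the equation Uptake = -3 if Albedo >= 6 else 2 with the constant Uptake = 7.
Since Flux is not a descendant of the intervened variable, it is unaffected.
IceMelt = |Forcing - CO2|  [with Forcing=0, CO2=4]  = 4
Flux = -2*CO2 - IceMelt + Forcing  [with CO2=4, IceMelt=4, Forcing=0]  = -12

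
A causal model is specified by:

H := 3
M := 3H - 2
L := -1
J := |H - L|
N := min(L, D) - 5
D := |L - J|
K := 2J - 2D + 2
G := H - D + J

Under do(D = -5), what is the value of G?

12

do(D=-5) replaces the equation D := |L - J| with the constant D = -5.
J = |H - L|  [with H=3, L=-1]  = 4
G = H - D + J  [with H=3, D=-5, J=4]  = 12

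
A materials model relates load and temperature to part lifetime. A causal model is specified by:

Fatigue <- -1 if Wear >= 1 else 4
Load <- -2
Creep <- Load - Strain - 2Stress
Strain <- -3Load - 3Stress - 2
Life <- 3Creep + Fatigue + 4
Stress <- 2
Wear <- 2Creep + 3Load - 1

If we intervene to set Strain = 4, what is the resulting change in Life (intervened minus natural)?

The intervention breaks the incoming arrows to Strain: Strain <- -3Load - 3Stress - 2 no longer applies, and Strain = 4.
Creep = Load - Strain - 2Stress  [with Load=-2, Strain=4, Stress=2]  = -10
Wear = 2Creep + 3Load - 1  [with Creep=-10, Load=-2]  = -27
Fatigue = -1 if Wear >= 1 else 4  [with Wear=-27]  = 4
Life = 3Creep + Fatigue + 4  [with Creep=-10, Fatigue=4]  = -22
Without intervention: Strain = -3Load - 3Stress - 2  [with Load=-2, Stress=2]  = -2; Creep = Load - Strain - 2Stress  [with Load=-2, Strain=-2, Stress=2]  = -4; Wear = 2Creep + 3Load - 1  [with Creep=-4, Load=-2]  = -15; Fatigue = -1 if Wear >= 1 else 4  [with Wear=-15]  = 4; Life = 3Creep + Fatigue + 4  [with Creep=-4, Fatigue=4]  = -4.
Change = -22 − (-4) = -18.

-18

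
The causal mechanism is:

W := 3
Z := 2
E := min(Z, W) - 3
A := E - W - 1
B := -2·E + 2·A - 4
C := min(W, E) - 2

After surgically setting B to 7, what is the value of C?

-3

The intervention breaks the incoming arrows to B: B := -2·E + 2·A - 4 no longer applies, and B = 7.
Since C is not a descendant of the intervened variable, it is unaffected.
E = min(Z, W) - 3  [with Z=2, W=3]  = -1
C = min(W, E) - 2  [with W=3, E=-1]  = -3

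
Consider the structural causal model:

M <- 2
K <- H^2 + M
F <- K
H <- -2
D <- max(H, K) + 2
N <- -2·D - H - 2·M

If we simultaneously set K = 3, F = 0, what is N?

Setting K = 3, F = 0 by intervention discards those variables' equations.
D = max(H, K) + 2  [with H=-2, K=3]  = 5
N = -2·D - H - 2·M  [with D=5, H=-2, M=2]  = -12

-12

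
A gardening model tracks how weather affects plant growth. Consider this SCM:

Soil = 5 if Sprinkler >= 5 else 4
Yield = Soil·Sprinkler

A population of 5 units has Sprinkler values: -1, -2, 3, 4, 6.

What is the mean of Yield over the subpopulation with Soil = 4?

4

Observing Soil=4 restricts to units where Soil's equation naturally yields 4: Sprinkler ∈ {-1, -2, 3, 4}. In that subpopulation Yield = -4, -8, 12, 16, mean 4.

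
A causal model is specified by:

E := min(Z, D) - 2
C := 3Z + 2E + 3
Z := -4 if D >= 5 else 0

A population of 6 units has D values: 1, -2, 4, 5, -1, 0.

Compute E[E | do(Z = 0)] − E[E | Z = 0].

0.1

do(Z=0) breaks Z's dependence on D. With Z=0 fixed, E across the units is -2, -4, -2, -2, -3, -2, mean -2.5.
Observing Z=0 restricts to units where Z's equation naturally yields 0: D ∈ {1, -2, 4, -1, 0}. In that subpopulation E = -2, -4, -2, -3, -2, mean -2.6.
Difference = -2.5 − (-2.6) = 0.1.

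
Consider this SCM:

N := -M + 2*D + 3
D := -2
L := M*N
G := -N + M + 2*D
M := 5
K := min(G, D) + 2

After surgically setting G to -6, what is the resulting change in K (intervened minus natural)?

Intervening sets G = -6 and removes its equation (G := -N + M + 2*D).
K = min(G, D) + 2  [with G=-6, D=-2]  = -4
Without intervention: N = -M + 2*D + 3  [with M=5, D=-2]  = -6; G = -N + M + 2*D  [with N=-6, M=5, D=-2]  = 7; K = min(G, D) + 2  [with G=7, D=-2]  = 0.
Change = -4 − 0 = -4.

-4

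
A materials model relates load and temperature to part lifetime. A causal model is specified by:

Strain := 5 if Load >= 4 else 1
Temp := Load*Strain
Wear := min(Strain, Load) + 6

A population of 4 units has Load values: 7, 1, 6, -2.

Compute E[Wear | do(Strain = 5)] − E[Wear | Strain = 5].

do(Strain=5) breaks Strain's dependence on Load. With Strain=5 fixed, Wear across the units is 11, 7, 11, 4, mean 8.25.
E[Wear|Strain=5] averages over only the 2 units with Strain=5 (Load = 7, 6): Wear = 11, 11, mean 11.
Difference = 8.25 − 11 = -2.75.

-2.75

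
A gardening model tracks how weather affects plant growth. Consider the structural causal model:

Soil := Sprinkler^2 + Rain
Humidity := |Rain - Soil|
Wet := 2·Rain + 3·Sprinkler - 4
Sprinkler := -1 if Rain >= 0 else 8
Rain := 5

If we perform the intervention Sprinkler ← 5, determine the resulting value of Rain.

Under do(Sprinkler=5), the mechanism Sprinkler := -1 if Rain >= 0 else 8 is discarded; Sprinkler is fixed at 5.
Rain is not downstream of the intervention, so its value is determined by the original equations.

5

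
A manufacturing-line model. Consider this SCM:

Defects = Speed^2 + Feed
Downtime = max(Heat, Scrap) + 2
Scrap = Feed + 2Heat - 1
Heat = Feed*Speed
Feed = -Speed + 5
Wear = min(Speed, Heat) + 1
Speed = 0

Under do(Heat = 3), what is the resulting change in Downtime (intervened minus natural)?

6

The intervention breaks the incoming arrows to Heat: Heat = Feed*Speed no longer applies, and Heat = 3.
Feed = -Speed + 5  [with Speed=0]  = 5
Scrap = Feed + 2Heat - 1  [with Feed=5, Heat=3]  = 10
Downtime = max(Heat, Scrap) + 2  [with Heat=3, Scrap=10]  = 12
Without intervention: Feed = -Speed + 5  [with Speed=0]  = 5; Heat = Feed*Speed  [with Feed=5, Speed=0]  = 0; Scrap = Feed + 2Heat - 1  [with Feed=5, Heat=0]  = 4; Downtime = max(Heat, Scrap) + 2  [with Heat=0, Scrap=4]  = 6.
Change = 12 − 6 = 6.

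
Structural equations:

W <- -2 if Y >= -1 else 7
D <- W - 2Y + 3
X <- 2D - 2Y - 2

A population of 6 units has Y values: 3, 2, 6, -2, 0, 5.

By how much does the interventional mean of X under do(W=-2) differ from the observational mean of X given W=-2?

5.2

Every unit gets W=-2 under the intervention. X values become -18, -12, -36, 12, 0, -30; E[X|do(W=-2)] = -14.
Conditioning on W=-2 selects the 5 unit(s) with Y ∈ {3, 2, 6, 0, 5}. Their X values: -18, -12, -36, 0, -30. Mean = -19.2.
Difference = -14 − (-19.2) = 5.2.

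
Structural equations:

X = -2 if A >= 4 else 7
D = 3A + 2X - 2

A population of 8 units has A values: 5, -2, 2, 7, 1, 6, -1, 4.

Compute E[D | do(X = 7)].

20.25

Every unit gets X=7 under the intervention. D values become 27, 6, 18, 33, 15, 30, 9, 24; E[D|do(X=7)] = 20.25.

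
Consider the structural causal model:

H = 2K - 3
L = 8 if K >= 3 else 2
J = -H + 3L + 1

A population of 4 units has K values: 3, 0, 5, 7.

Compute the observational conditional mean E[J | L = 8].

E[J|L=8] averages over only the 3 units with L=8 (K = 3, 5, 7): J = 22, 18, 14, mean 18.

18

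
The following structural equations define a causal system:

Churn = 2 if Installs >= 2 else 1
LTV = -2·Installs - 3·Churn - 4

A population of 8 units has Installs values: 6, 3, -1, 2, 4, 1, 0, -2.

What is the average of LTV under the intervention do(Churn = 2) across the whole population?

Under do(Churn=2), Churn's equation is replaced by Churn=2 for every unit. Per-unit LTV: -22, -16, -8, -14, -18, -12, -10, -6. Mean = -13.25.

-13.25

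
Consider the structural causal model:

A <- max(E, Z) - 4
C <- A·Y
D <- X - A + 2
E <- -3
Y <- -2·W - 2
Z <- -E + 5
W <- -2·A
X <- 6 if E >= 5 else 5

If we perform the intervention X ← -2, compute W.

do(X=-2) replaces the equation X <- 6 if E >= 5 else 5 with the constant X = -2.
No directed path runs from X to W, so W keeps its natural value.
Z = -E + 5  [with E=-3]  = 8
A = max(E, Z) - 4  [with E=-3, Z=8]  = 4
W = -2·A  [with A=4]  = -8

-8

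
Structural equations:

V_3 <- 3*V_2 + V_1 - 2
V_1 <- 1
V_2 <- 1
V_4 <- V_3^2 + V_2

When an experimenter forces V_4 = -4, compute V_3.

2

Under do(V_4=-4), the mechanism V_4 <- V_3^2 + V_2 is discarded; V_4 is fixed at -4.
Since V_3 is not a descendant of the intervened variable, it is unaffected.
V_3 = 3*V_2 + V_1 - 2  [with V_2=1, V_1=1]  = 2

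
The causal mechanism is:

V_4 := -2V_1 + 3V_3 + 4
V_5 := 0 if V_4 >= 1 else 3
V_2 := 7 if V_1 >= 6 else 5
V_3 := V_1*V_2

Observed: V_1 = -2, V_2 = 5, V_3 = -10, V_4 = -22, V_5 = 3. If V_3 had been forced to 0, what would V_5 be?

do(V_3=0) replaces the equation V_3 := V_1*V_2 with the constant V_3 = 0.
V_4 = -2V_1 + 3V_3 + 4  [with V_1=-2, V_3=0]  = 8
V_5 = 0 if V_4 >= 1 else 3  [with V_4=8]  = 0

0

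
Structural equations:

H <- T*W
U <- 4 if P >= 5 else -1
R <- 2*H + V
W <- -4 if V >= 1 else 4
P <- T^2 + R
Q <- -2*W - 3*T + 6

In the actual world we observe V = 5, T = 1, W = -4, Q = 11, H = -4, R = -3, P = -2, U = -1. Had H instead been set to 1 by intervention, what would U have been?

4

do(H=1) replaces the equation H <- T*W with the constant H = 1.
R = 2*H + V  [with H=1, V=5]  = 7
P = T^2 + R  [with T=1, R=7]  = 8
U = 4 if P >= 5 else -1  [with P=8]  = 4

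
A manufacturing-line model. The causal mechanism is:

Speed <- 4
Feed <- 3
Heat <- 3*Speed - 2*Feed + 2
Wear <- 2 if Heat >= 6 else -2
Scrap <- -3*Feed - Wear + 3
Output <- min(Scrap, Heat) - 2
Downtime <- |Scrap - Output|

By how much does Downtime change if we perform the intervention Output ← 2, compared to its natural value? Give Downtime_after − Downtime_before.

Intervening sets Output = 2 and removes its equation (Output <- min(Scrap, Heat) - 2).
Heat = 3*Speed - 2*Feed + 2  [with Speed=4, Feed=3]  = 8
Wear = 2 if Heat >= 6 else -2  [with Heat=8]  = 2
Scrap = -3*Feed - Wear + 3  [with Feed=3, Wear=2]  = -8
Downtime = |Scrap - Output|  [with Scrap=-8, Output=2]  = 10
Without intervention: Heat = 3*Speed - 2*Feed + 2  [with Speed=4, Feed=3]  = 8; Wear = 2 if Heat >= 6 else -2  [with Heat=8]  = 2; Scrap = -3*Feed - Wear + 3  [with Feed=3, Wear=2]  = -8; Output = min(Scrap, Heat) - 2  [with Scrap=-8, Heat=8]  = -10; Downtime = |Scrap - Output|  [with Scrap=-8, Output=-10]  = 2.
Change = 10 − 2 = 8.

8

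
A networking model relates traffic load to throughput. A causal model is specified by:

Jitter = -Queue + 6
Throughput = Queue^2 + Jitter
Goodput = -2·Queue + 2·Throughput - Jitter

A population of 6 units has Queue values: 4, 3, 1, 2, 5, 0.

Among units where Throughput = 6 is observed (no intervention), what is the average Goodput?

5.5

Observing Throughput=6 restricts to units where Throughput's equation naturally yields 6: Queue ∈ {1, 0}. In that subpopulation Goodput = 5, 6, mean 5.5.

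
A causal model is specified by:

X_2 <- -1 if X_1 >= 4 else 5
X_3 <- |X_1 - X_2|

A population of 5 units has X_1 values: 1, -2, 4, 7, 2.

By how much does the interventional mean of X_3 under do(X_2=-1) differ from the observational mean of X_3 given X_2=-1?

The intervention sets X_2=-1 in all 5 units regardless of X_1. Recomputing X_3 per unit gives 2, 1, 5, 8, 3; average 3.8.
Conditioning on X_2=-1 selects the 2 unit(s) with X_1 ∈ {4, 7}. Their X_3 values: 5, 8. Mean = 6.5.
Difference = 3.8 − 6.5 = -2.7.

-2.7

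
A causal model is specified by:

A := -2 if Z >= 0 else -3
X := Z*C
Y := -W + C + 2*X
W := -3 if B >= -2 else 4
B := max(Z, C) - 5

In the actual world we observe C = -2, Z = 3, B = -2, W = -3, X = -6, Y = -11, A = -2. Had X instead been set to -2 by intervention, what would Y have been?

-3

The intervention breaks the incoming arrows to X: X := Z*C no longer applies, and X = -2.
B = max(Z, C) - 5  [with Z=3, C=-2]  = -2
W = -3 if B >= -2 else 4  [with B=-2]  = -3
Y = -W + C + 2*X  [with W=-3, C=-2, X=-2]  = -3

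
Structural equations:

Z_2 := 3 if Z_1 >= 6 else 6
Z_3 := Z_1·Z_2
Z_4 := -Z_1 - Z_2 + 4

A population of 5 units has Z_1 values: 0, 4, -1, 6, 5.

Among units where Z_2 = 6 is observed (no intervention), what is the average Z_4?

Conditioning on Z_2=6 selects the 4 unit(s) with Z_1 ∈ {0, 4, -1, 5}. Their Z_4 values: -2, -6, -1, -7. Mean = -4.

-4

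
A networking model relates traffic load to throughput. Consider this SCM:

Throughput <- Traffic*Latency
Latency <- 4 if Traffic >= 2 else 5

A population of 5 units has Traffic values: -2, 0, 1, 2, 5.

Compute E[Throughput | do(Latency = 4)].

4.8

Under do(Latency=4), Latency's equation is replaced by Latency=4 for every unit. Per-unit Throughput: -8, 0, 4, 8, 20. Mean = 4.8.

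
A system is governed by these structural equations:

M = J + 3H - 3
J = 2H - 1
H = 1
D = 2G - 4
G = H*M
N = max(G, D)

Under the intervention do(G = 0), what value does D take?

Intervening sets G = 0 and removes its equation (G = H*M).
D = 2G - 4  [with G=0]  = -4

-4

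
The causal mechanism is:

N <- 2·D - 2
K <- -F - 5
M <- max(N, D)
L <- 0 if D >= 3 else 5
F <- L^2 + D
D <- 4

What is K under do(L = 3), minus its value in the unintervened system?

-9

The intervention breaks the incoming arrows to L: L <- 0 if D >= 3 else 5 no longer applies, and L = 3.
F = L^2 + D  [with L=3, D=4]  = 13
K = -F - 5  [with F=13]  = -18
Without intervention: L = 0 if D >= 3 else 5  [with D=4]  = 0; F = L^2 + D  [with L=0, D=4]  = 4; K = -F - 5  [with F=4]  = -9.
Change = -18 − (-9) = -9.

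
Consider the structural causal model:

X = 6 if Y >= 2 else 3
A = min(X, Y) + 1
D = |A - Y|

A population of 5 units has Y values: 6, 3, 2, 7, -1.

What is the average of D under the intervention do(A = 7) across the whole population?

Every unit gets A=7 under the intervention. D values become 1, 4, 5, 0, 8; E[D|do(A=7)] = 3.6.

3.6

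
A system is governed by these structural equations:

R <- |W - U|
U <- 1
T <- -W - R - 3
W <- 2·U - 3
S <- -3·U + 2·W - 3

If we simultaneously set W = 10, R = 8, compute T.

-21

Under do(W = 10, R = 8), each intervened variable's structural equation is replaced by its fixed value.
T = -W - R - 3  [with W=10, R=8]  = -21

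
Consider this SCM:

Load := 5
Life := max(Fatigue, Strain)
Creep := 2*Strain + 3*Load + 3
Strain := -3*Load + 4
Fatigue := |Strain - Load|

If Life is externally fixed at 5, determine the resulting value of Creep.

-4

do(Life=5) replaces the equation Life := max(Fatigue, Strain) with the constant Life = 5.
Creep is not downstream of the intervention, so its value is determined by the original equations.
Strain = -3*Load + 4  [with Load=5]  = -11
Creep = 2*Strain + 3*Load + 3  [with Strain=-11, Load=5]  = -4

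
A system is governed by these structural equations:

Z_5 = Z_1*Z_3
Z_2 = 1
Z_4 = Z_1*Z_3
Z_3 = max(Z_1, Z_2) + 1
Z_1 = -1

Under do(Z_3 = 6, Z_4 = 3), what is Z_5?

Setting Z_3 = 6, Z_4 = 3 by intervention discards those variables' equations.
Z_5 = Z_1*Z_3  [with Z_1=-1, Z_3=6]  = -6

-6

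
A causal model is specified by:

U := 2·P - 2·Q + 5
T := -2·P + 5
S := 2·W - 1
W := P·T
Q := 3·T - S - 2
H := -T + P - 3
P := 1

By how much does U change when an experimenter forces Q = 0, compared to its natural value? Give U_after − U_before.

Intervening sets Q = 0 and removes its equation (Q := 3·T - S - 2).
U = 2·P - 2·Q + 5  [with P=1, Q=0]  = 7
Without intervention: T = -2·P + 5  [with P=1]  = 3; W = P·T  [with P=1, T=3]  = 3; S = 2·W - 1  [with W=3]  = 5; Q = 3·T - S - 2  [with T=3, S=5]  = 2; U = 2·P - 2·Q + 5  [with P=1, Q=2]  = 3.
Change = 7 − 3 = 4.

4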